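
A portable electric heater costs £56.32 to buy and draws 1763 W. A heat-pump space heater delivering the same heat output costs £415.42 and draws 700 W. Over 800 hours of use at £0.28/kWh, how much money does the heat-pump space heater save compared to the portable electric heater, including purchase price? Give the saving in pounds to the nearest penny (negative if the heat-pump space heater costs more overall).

portable electric heater: £56.32 + (1763/1000) kW × 800 h × £0.28 = £56.32 + £394.912 = £451.232
heat-pump space heater: £415.42 + (700/1000) kW × 800 h × £0.28 = £415.42 + £156.8 = £572.22
Saving = £451.232 − £572.22 = −£120.988 → -£120.99

-£120.99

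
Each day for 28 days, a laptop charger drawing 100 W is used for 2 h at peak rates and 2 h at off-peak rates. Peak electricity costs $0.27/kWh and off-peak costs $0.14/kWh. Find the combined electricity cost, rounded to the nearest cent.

$2.30

Peak energy = 0.1 kW × 2 h × 28 = 5.6 kWh
Off-peak energy = 0.1 kW × 2 h × 28 = 5.6 kWh
Cost = 5.6 × $0.27 + 5.6 × $0.14 = $1.512 + $0.784 = $2.30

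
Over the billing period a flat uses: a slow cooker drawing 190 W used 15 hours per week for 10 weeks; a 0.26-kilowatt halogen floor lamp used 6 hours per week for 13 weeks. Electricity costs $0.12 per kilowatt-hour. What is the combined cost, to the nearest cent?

$5.85

slow cooker: Runtime = 15 h/week × 10 weeks = 150 h
slow cooker: 0.19 kW × 150 h = 28.5 kWh
halogen floor lamp: Runtime = 6 h/week × 13 weeks = 78 h
halogen floor lamp: 0.26 kW × 78 h = 20.28 kWh
Total energy = 48.78 kWh
Cost = 48.78 × $0.12 = $5.85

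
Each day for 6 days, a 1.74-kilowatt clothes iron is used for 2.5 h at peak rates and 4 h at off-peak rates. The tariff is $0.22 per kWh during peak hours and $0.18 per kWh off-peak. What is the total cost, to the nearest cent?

Peak energy = 1.74 kW × 2.5 h × 6 = 26.1 kWh
Off-peak energy = 1.74 kW × 4 h × 6 = 41.76 kWh
Cost = 26.1 × $0.22 + 41.76 × $0.18 = $5.742 + $7.5168 = $13.26

$13.26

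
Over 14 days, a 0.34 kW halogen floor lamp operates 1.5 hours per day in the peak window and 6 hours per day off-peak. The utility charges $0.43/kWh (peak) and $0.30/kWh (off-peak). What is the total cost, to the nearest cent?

Peak energy = 0.34 kW × 1.5 h × 14 = 7.14 kWh
Off-peak energy = 0.34 kW × 6 h × 14 = 28.56 kWh
Cost = 7.14 × $0.43 + 28.56 × $0.30 = $3.0702 + $8.568 = $11.64

$11.64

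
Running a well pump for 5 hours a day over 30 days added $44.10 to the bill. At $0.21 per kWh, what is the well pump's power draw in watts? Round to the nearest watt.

1400 W

Energy = $44.10 ÷ $0.21/kWh = 210 kWh
Runtime = 5 h/day × 30 days = 150 h
Power = 210 kWh ÷ 150 h = 1.4 kW = 1400 W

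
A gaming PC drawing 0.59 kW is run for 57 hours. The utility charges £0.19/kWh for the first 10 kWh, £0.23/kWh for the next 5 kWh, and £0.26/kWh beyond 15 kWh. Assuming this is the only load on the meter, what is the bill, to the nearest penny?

Energy = 0.59 kW × 57 h = 33.63 kWh
Tier 1 (0–10 kWh): 10 × £0.19 = £1.9
Tier 2 (10–15 kWh): 5 × £0.23 = £1.15
Above 15 kWh: 18.63 × £0.26 = £4.8438
Bill = £7.89

£7.89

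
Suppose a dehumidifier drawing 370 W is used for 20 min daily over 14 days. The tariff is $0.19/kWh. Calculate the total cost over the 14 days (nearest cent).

Runtime = 20 min × 14 = 280 min = 4.666666… h
Energy = 0.37 kW × 4.666666… h = 1.726666… kWh
Cost = 1.726666… kWh × $0.19/kWh = $0.33

$0.33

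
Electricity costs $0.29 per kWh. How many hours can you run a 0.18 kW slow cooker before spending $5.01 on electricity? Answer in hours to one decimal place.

Energy available = $5.01 ÷ $0.29/kWh = 17.2759 kWh
Hours = 17.2759 kWh ÷ 0.18 kW = 96.0 h

96.0 h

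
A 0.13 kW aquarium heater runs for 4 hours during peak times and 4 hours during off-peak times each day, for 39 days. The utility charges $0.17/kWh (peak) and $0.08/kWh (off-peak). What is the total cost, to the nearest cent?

$5.07

Peak energy = 0.13 kW × 4 h × 39 = 20.28 kWh
Off-peak energy = 0.13 kW × 4 h × 39 = 20.28 kWh
Cost = 20.28 × $0.17 + 20.28 × $0.08 = $3.4476 + $1.6224 = $5.07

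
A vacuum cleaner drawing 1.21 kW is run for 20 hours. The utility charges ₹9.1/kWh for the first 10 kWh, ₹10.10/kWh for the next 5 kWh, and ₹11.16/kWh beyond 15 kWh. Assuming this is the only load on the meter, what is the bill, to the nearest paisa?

Energy = 1.21 kW × 20 h = 24.2 kWh
Tier 1 (0–10 kWh): 10 × ₹9.1 = ₹91
Tier 2 (10–15 kWh): 5 × ₹10.10 = ₹50.5
Above 15 kWh: 9.2 × ₹11.16 = ₹102.672
Bill = ₹244.17

₹244.17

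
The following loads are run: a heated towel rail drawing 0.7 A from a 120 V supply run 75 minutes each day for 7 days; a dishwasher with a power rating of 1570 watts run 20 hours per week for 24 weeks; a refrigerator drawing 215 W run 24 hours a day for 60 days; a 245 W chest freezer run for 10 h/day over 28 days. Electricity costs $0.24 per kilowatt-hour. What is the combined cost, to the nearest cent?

heated towel rail: Power = 0.7 A × 120 V = 84 W = 0.084 kW
heated towel rail: Runtime = 75 min × 7 = 525 min = 8.75 h
heated towel rail: 0.084 kW × 8.75 h = 0.735 kWh
dishwasher: Runtime = 20 h/week × 24 weeks = 480 h
dishwasher: 1.57 kW × 480 h = 753.6 kWh
refrigerator: Runtime = 24 h × 60 = 1440 h
refrigerator: 0.215 kW × 1440 h = 309.6 kWh
chest freezer: Runtime = 10 h/day × 28 days = 280 h
chest freezer: 0.245 kW × 280 h = 68.6 kWh
Total energy = 1132.535 kWh
Cost = 1132.535 × $0.24 = $271.81

$271.81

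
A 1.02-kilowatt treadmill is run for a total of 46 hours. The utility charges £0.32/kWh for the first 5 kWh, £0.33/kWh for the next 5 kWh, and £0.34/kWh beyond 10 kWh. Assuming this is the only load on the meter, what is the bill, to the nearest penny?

Energy = 1.02 kW × 46 h = 46.92 kWh
Tier 1 (0–5 kWh): 5 × £0.32 = £1.6
Tier 2 (5–10 kWh): 5 × £0.33 = £1.65
Above 10 kWh: 36.92 × £0.34 = £12.5528
Bill = £15.80

£15.80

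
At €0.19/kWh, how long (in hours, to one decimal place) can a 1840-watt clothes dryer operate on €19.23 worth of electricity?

55.0 h

Energy available = €19.23 ÷ €0.19/kWh = 101.2105 kWh
Hours = 101.2105 kWh ÷ 1.84 kW = 55.0 h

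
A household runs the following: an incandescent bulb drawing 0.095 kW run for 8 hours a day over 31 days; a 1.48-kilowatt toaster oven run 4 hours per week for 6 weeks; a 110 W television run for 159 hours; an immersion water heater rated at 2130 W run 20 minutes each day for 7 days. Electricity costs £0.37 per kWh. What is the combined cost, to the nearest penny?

incandescent bulb: Runtime = 8 h/day × 31 days = 248 h
incandescent bulb: 0.095 kW × 248 h = 23.56 kWh
toaster oven: Runtime = 4 h/week × 6 weeks = 24 h
toaster oven: 1.48 kW × 24 h = 35.52 kWh
television: 0.11 kW × 159 h = 17.49 kWh
immersion water heater: Runtime = 20 min × 7 = 140 min = 2.333333… h
immersion water heater: 2.13 kW × 2.333333… h = 4.97 kWh
Total energy = 81.54 kWh
Cost = 81.54 × £0.37 = £30.17

£30.17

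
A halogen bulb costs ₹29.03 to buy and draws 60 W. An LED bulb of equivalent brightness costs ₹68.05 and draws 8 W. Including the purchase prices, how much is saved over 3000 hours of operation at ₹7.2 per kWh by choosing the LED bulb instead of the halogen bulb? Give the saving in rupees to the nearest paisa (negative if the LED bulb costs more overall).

halogen bulb: ₹29.03 + (60/1000) kW × 3000 h × ₹7.2 = ₹29.03 + ₹1296 = ₹1325.03
LED bulb: ₹68.05 + (8/1000) kW × 3000 h × ₹7.2 = ₹68.05 + ₹172.8 = ₹240.85
Saving = ₹1325.03 − ₹240.85 = ₹1084.18

₹1084.18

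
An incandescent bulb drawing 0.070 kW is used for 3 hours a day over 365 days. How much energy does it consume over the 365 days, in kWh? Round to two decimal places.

Runtime = 3 h/day × 365 days = 1095 h
Energy = 0.07 kW × 1095 h = 76.65 kWh

76.65 kWh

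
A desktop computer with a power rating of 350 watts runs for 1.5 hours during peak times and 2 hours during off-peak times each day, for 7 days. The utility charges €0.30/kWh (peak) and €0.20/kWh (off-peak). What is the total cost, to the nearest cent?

Peak energy = 0.35 kW × 1.5 h × 7 = 3.675 kWh
Off-peak energy = 0.35 kW × 2 h × 7 = 4.9 kWh
Cost = 3.675 × €0.30 + 4.9 × €0.20 = €1.1025 + €0.98 = €2.08

€2.08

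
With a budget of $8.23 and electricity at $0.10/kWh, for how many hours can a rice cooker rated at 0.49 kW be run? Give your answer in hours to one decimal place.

Energy available = $8.23 ÷ $0.10/kWh = 82.3 kWh
Hours = 82.3 kWh ÷ 0.49 kW = 168.0 h

168.0 h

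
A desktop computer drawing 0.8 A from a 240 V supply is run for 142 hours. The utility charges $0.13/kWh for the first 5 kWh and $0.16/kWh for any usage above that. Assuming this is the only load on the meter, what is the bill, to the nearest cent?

Power = 0.8 A × 240 V = 192 W = 0.192 kW
Energy = 0.192 kW × 142 h = 27.264 kWh
Tier 1 (0–5 kWh): 5 × $0.13 = $0.65
Above 5 kWh: 22.264 × $0.16 = $3.56224
Bill = $4.21

$4.21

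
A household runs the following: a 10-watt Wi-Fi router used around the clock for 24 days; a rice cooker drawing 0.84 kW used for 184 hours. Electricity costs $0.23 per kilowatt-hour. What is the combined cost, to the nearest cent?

$36.87

Wi-Fi router: Runtime = 24 h × 24 = 576 h
Wi-Fi router: 0.01 kW × 576 h = 5.76 kWh
rice cooker: 0.84 kW × 184 h = 154.56 kWh
Total energy = 160.32 kWh
Cost = 160.32 × $0.23 = $36.87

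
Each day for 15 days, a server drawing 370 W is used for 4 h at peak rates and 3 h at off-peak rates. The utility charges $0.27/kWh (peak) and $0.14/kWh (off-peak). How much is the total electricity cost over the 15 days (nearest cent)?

Peak energy = 0.37 kW × 4 h × 15 = 22.2 kWh
Off-peak energy = 0.37 kW × 3 h × 15 = 16.65 kWh
Cost = 22.2 × $0.27 + 16.65 × $0.14 = $5.994 + $2.331 = $8.33

$8.33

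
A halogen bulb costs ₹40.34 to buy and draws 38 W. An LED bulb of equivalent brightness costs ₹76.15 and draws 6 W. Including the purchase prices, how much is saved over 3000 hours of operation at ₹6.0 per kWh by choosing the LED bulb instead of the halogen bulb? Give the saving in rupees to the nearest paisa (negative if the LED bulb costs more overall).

₹540.19

halogen bulb: ₹40.34 + (38/1000) kW × 3000 h × ₹6.0 = ₹40.34 + ₹684 = ₹724.34
LED bulb: ₹76.15 + (6/1000) kW × 3000 h × ₹6.0 = ₹76.15 + ₹108 = ₹184.15
Saving = ₹724.34 − ₹184.15 = ₹540.19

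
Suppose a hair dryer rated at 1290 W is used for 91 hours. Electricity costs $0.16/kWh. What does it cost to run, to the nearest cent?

$18.78

Energy = 1.29 kW × 91 h = 117.39 kWh
Cost = 117.39 kWh × $0.16/kWh = $18.78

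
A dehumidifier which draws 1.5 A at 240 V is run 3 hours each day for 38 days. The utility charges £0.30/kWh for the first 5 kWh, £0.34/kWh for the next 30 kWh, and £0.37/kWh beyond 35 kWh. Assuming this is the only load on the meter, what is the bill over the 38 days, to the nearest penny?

Power = 1.5 A × 240 V = 360 W = 0.36 kW
Runtime = 3 h/day × 38 days = 114 h
Energy = 0.36 kW × 114 h = 41.04 kWh
Tier 1 (0–5 kWh): 5 × £0.30 = £1.5
Tier 2 (5–35 kWh): 30 × £0.34 = £10.2
Above 35 kWh: 6.04 × £0.37 = £2.2348
Bill = £13.93

£13.93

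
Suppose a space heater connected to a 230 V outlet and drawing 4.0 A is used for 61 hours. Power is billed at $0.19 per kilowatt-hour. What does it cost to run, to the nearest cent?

$10.66

Power = 4.0 A × 230 V = 920 W = 0.92 kW
Energy = 0.92 kW × 61 h = 56.12 kWh
Cost = 56.12 kWh × $0.19/kWh = $10.66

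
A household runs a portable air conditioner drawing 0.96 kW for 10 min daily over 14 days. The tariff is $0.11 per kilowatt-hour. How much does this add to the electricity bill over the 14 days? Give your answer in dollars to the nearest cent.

Runtime = 10 min × 14 = 140 min = 2.333333… h
Energy = 0.96 kW × 2.333333… h = 2.24 kWh
Cost = 2.24 kWh × $0.11/kWh = $0.25

$0.25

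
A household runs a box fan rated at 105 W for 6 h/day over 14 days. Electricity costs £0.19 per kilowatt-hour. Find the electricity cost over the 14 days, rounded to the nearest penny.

Runtime = 6 h/day × 14 days = 84 h
Energy = 0.105 kW × 84 h = 8.82 kWh
Cost = 8.82 kWh × £0.19/kWh = £1.68

£1.68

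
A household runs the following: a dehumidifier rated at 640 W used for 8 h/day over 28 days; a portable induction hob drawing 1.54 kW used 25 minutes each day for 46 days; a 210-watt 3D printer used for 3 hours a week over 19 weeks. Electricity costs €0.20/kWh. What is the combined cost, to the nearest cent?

dehumidifier: Runtime = 8 h/day × 28 days = 224 h
dehumidifier: 0.64 kW × 224 h = 143.36 kWh
portable induction hob: Runtime = 25 min × 46 = 1150 min = 19.166666… h
portable induction hob: 1.54 kW × 19.166666… h = 29.516666… kWh
3D printer: Runtime = 3 h/week × 19 weeks = 57 h
3D printer: 0.21 kW × 57 h = 11.97 kWh
Total energy = 184.846666… kWh
Cost = 184.846666… × €0.20 = €36.97

€36.97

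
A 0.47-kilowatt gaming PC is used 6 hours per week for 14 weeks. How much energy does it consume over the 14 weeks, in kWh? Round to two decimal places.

39.48 kWh

Runtime = 6 h/week × 14 weeks = 84 h
Energy = 0.47 kW × 84 h = 39.48 kWh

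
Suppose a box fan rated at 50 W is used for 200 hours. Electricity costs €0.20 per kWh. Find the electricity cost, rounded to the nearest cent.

Energy = 0.05 kW × 200 h = 10 kWh
Cost = 10 kWh × €0.20/kWh = €2.00

€2.00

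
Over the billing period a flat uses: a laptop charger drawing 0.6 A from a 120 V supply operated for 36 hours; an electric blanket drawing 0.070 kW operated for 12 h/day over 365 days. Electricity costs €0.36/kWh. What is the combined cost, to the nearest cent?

€111.31

laptop charger: Power = 0.6 A × 120 V = 72 W = 0.072 kW
laptop charger: 0.072 kW × 36 h = 2.592 kWh
electric blanket: Runtime = 12 h/day × 365 days = 4380 h
electric blanket: 0.07 kW × 4380 h = 306.6 kWh
Total energy = 309.192 kWh
Cost = 309.192 × €0.36 = €111.31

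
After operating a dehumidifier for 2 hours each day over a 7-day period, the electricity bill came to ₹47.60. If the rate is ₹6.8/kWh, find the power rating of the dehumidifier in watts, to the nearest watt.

500 W

Energy = ₹47.60 ÷ ₹6.8/kWh = 7 kWh
Runtime = 2 h/day × 7 days = 14 h
Power = 7 kWh ÷ 14 h = 0.5 kW = 500 W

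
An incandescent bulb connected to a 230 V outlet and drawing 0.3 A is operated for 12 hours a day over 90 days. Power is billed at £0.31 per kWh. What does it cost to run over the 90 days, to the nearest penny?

£23.10

Power = 0.3 A × 230 V = 69 W = 0.069 kW
Runtime = 12 h/day × 90 days = 1080 h
Energy = 0.069 kW × 1080 h = 74.52 kWh
Cost = 74.52 kWh × £0.31/kWh = £23.10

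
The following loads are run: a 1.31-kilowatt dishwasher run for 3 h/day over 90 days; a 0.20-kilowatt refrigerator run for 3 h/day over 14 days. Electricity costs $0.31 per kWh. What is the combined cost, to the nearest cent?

dishwasher: Runtime = 3 h/day × 90 days = 270 h
dishwasher: 1.31 kW × 270 h = 353.7 kWh
refrigerator: Runtime = 3 h/day × 14 days = 42 h
refrigerator: 0.2 kW × 42 h = 8.4 kWh
Total energy = 362.1 kWh
Cost = 362.1 × $0.31 = $112.25

$112.25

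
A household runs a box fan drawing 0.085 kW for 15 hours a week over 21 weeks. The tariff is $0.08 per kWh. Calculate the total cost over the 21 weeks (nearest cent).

$2.14

Runtime = 15 h/week × 21 weeks = 315 h
Energy = 0.085 kW × 315 h = 26.775 kWh
Cost = 26.775 kWh × $0.08/kWh = $2.14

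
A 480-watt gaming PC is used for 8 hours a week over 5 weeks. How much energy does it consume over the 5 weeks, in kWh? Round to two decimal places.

19.20 kWh

Runtime = 8 h/week × 5 weeks = 40 h
Energy = 0.48 kW × 40 h = 19.2 kWh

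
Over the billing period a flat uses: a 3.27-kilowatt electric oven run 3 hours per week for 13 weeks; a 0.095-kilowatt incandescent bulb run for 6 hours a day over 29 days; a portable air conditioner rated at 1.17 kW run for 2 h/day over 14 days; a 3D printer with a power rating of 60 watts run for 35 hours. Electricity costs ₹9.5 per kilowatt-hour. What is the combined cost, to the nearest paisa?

₹1699.74

electric oven: Runtime = 3 h/week × 13 weeks = 39 h
electric oven: 3.27 kW × 39 h = 127.53 kWh
incandescent bulb: Runtime = 6 h/day × 29 days = 174 h
incandescent bulb: 0.095 kW × 174 h = 16.53 kWh
portable air conditioner: Runtime = 2 h/day × 14 days = 28 h
portable air conditioner: 1.17 kW × 28 h = 32.76 kWh
3D printer: 0.06 kW × 35 h = 2.1 kWh
Total energy = 178.92 kWh
Cost = 178.92 × ₹9.5 = ₹1699.74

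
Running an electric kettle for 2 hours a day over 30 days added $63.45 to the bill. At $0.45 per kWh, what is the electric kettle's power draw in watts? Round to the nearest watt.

Energy = $63.45 ÷ $0.45/kWh = 141 kWh
Runtime = 2 h/day × 30 days = 60 h
Power = 141 kWh ÷ 60 h = 2.35 kW = 2350 W

2350 W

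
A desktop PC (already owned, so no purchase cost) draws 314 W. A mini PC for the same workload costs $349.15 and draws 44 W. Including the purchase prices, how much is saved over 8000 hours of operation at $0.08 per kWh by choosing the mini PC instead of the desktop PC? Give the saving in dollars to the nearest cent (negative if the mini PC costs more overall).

-$176.35

desktop PC: $0.00 + (314/1000) kW × 8000 h × $0.08 = $0.00 + $200.96 = $200.96
mini PC: $349.15 + (44/1000) kW × 8000 h × $0.08 = $349.15 + $28.16 = $377.31
Saving = $200.96 − $377.31 = −$176.35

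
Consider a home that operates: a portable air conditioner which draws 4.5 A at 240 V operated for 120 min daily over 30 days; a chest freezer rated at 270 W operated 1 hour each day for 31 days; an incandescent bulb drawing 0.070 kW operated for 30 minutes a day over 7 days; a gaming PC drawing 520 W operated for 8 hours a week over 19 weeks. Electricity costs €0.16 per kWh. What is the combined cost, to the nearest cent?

€24.39

portable air conditioner: Power = 4.5 A × 240 V = 1080 W = 1.08 kW
portable air conditioner: Runtime = 120 min × 30 = 3600 min = 60 h
portable air conditioner: 1.08 kW × 60 h = 64.8 kWh
chest freezer: Runtime = 1 h/day × 31 days = 31 h
chest freezer: 0.27 kW × 31 h = 8.37 kWh
incandescent bulb: Runtime = 30 min × 7 = 210 min = 3.5 h
incandescent bulb: 0.07 kW × 3.5 h = 0.245 kWh
gaming PC: Runtime = 8 h/week × 19 weeks = 152 h
gaming PC: 0.52 kW × 152 h = 79.04 kWh
Total energy = 152.455 kWh
Cost = 152.455 × €0.16 = €24.39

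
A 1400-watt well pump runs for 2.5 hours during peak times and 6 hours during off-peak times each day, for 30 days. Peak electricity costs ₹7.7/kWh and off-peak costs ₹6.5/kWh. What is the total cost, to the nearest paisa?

Peak energy = 1.4 kW × 2.5 h × 30 = 105 kWh
Off-peak energy = 1.4 kW × 6 h × 30 = 252 kWh
Cost = 105 × ₹7.7 + 252 × ₹6.5 = ₹808.5 + ₹1638 = ₹2446.50

₹2446.50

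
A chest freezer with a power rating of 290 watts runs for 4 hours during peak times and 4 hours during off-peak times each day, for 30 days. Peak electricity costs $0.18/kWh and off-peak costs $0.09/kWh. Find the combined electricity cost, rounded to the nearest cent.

$9.40

Peak energy = 0.29 kW × 4 h × 30 = 34.8 kWh
Off-peak energy = 0.29 kW × 4 h × 30 = 34.8 kWh
Cost = 34.8 × $0.18 + 34.8 × $0.09 = $6.264 + $3.132 = $9.40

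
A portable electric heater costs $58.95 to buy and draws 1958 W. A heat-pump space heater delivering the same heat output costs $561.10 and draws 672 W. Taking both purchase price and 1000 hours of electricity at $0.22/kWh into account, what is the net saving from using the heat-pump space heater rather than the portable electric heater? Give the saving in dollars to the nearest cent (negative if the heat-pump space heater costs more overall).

portable electric heater: $58.95 + (1958/1000) kW × 1000 h × $0.22 = $58.95 + $430.76 = $489.71
heat-pump space heater: $561.10 + (672/1000) kW × 1000 h × $0.22 = $561.10 + $147.84 = $708.94
Saving = $489.71 − $708.94 = −$219.23

-$219.23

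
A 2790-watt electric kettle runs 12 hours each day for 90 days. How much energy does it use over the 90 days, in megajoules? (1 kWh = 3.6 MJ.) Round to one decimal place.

Runtime = 12 h/day × 90 days = 1080 h
Energy = 2.79 kW × 1080 h = 3013.2 kWh
= 3013.2 × 3.6 MJ = 10847.5 MJ

10847.5 MJ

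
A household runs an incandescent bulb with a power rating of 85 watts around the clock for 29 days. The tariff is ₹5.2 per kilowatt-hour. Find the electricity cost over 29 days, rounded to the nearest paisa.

₹307.63

Runtime = 24 h × 29 = 696 h
Energy = 0.085 kW × 696 h = 59.16 kWh
Cost = 59.16 kWh × ₹5.2/kWh = ₹307.63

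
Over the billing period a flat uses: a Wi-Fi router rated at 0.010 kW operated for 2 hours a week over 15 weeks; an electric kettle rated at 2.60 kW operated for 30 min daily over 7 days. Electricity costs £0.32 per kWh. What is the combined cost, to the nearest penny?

Wi-Fi router: Runtime = 2 h/week × 15 weeks = 30 h
Wi-Fi router: 0.01 kW × 30 h = 0.3 kWh
electric kettle: Runtime = 30 min × 7 = 210 min = 3.5 h
electric kettle: 2.6 kW × 3.5 h = 9.1 kWh
Total energy = 9.4 kWh
Cost = 9.4 × £0.32 = £3.01

£3.01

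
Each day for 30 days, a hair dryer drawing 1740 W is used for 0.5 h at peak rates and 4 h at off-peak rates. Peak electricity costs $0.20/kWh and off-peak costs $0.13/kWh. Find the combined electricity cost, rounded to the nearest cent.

$32.36

Peak energy = 1.74 kW × 0.5 h × 30 = 26.1 kWh
Off-peak energy = 1.74 kW × 4 h × 30 = 208.8 kWh
Cost = 26.1 × $0.20 + 208.8 × $0.13 = $5.22 + $27.144 = $32.36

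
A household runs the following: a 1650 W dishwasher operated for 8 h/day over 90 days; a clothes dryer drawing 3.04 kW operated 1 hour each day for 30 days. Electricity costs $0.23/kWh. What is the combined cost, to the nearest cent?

dishwasher: Runtime = 8 h/day × 90 days = 720 h
dishwasher: 1.65 kW × 720 h = 1188 kWh
clothes dryer: Runtime = 1 h/day × 30 days = 30 h
clothes dryer: 3.04 kW × 30 h = 91.2 kWh
Total energy = 1279.2 kWh
Cost = 1279.2 × $0.23 = $294.22

$294.22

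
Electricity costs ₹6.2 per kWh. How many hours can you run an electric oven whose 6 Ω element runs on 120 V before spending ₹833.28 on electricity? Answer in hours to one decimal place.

56.0 h

Power = V²/R = 120²/6 = 2400 W = 2.4 kW
Energy available = ₹833.28 ÷ ₹6.2/kWh = 134.4 kWh
Hours = 134.4 kWh ÷ 2.4 kW = 56.0 h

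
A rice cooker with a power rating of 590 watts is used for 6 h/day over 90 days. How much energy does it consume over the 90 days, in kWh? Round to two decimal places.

318.60 kWh

Runtime = 6 h/day × 90 days = 540 h
Energy = 0.59 kW × 540 h = 318.6 kWh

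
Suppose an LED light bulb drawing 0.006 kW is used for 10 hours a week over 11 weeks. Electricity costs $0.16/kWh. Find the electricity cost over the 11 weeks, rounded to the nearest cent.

$0.11

Runtime = 10 h/week × 11 weeks = 110 h
Energy = 0.006 kW × 110 h = 0.66 kWh
Cost = 0.66 kWh × $0.16/kWh = $0.11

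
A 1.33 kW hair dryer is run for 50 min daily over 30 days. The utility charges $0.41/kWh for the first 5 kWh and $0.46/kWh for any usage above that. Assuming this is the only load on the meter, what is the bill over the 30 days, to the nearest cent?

$15.05

Runtime = 50 min × 30 = 1500 min = 25 h
Energy = 1.33 kW × 25 h = 33.25 kWh
Tier 1 (0–5 kWh): 5 × $0.41 = $2.05
Above 5 kWh: 28.25 × $0.46 = $12.995
Bill = $15.05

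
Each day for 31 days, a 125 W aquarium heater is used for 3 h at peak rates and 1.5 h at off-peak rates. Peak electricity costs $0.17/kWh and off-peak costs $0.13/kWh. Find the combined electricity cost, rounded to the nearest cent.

Peak energy = 0.125 kW × 3 h × 31 = 11.625 kWh
Off-peak energy = 0.125 kW × 1.5 h × 31 = 5.8125 kWh
Cost = 11.625 × $0.17 + 5.8125 × $0.13 = $1.97625 + $0.755625 = $2.73

$2.73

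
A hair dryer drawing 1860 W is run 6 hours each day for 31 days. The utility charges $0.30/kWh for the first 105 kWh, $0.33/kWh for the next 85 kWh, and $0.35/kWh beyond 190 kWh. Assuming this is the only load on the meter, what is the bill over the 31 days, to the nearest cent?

$114.14

Runtime = 6 h/day × 31 days = 186 h
Energy = 1.86 kW × 186 h = 345.96 kWh
Tier 1 (0–105 kWh): 105 × $0.30 = $31.5
Tier 2 (105–190 kWh): 85 × $0.33 = $28.05
Above 190 kWh: 155.96 × $0.35 = $54.586
Bill = $114.14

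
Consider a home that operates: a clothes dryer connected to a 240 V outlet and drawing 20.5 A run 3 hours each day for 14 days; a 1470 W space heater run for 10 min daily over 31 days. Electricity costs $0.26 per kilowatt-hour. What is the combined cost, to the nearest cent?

clothes dryer: Power = 20.5 A × 240 V = 4920 W = 4.92 kW
clothes dryer: Runtime = 3 h/day × 14 days = 42 h
clothes dryer: 4.92 kW × 42 h = 206.64 kWh
space heater: Runtime = 10 min × 31 = 310 min = 5.166666… h
space heater: 1.47 kW × 5.166666… h = 7.595 kWh
Total energy = 214.235 kWh
Cost = 214.235 × $0.26 = $55.70

$55.70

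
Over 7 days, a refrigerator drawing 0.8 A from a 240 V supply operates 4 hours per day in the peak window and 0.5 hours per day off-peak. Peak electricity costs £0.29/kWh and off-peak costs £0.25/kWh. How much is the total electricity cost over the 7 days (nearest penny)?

Power = 0.8 A × 240 V = 192 W = 0.192 kW
Peak energy = 0.192 kW × 4 h × 7 = 5.376 kWh
Off-peak energy = 0.192 kW × 0.5 h × 7 = 0.672 kWh
Cost = 5.376 × £0.29 + 0.672 × £0.25 = £1.55904 + £0.168 = £1.73

£1.73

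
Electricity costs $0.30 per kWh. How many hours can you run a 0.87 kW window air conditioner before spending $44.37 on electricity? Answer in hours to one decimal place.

170.0 h

Energy available = $44.37 ÷ $0.30/kWh = 147.9 kWh
Hours = 147.9 kWh ÷ 0.87 kW = 170.0 h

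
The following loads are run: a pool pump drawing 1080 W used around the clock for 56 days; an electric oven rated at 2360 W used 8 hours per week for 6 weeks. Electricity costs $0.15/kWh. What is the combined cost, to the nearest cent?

$234.72

pool pump: Runtime = 24 h × 56 = 1344 h
pool pump: 1.08 kW × 1344 h = 1451.52 kWh
electric oven: Runtime = 8 h/week × 6 weeks = 48 h
electric oven: 2.36 kW × 48 h = 113.28 kWh
Total energy = 1564.8 kWh
Cost = 1564.8 × $0.15 = $234.72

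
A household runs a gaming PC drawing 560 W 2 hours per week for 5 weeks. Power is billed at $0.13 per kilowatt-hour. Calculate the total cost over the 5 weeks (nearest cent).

$0.73

Runtime = 2 h/week × 5 weeks = 10 h
Energy = 0.56 kW × 10 h = 5.6 kWh
Cost = 5.6 kWh × $0.13/kWh = $0.73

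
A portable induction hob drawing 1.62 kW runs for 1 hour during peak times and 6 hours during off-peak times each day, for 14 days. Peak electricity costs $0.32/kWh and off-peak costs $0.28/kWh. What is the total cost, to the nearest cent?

$45.36

Peak energy = 1.62 kW × 1 h × 14 = 22.68 kWh
Off-peak energy = 1.62 kW × 6 h × 14 = 136.08 kWh
Cost = 22.68 × $0.32 + 136.08 × $0.28 = $7.2576 + $38.1024 = $45.36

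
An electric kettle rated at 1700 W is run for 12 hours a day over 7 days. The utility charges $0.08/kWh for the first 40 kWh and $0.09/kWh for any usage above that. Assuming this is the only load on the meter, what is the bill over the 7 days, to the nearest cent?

Runtime = 12 h/day × 7 days = 84 h
Energy = 1.7 kW × 84 h = 142.8 kWh
Tier 1 (0–40 kWh): 40 × $0.08 = $3.2
Above 40 kWh: 102.8 × $0.09 = $9.252
Bill = $12.45

$12.45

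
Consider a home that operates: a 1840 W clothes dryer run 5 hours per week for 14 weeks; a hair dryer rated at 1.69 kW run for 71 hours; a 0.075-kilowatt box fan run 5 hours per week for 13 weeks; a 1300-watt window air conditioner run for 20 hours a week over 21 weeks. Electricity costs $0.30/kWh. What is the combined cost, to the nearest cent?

clothes dryer: Runtime = 5 h/week × 14 weeks = 70 h
clothes dryer: 1.84 kW × 70 h = 128.8 kWh
hair dryer: 1.69 kW × 71 h = 119.99 kWh
box fan: Runtime = 5 h/week × 13 weeks = 65 h
box fan: 0.075 kW × 65 h = 4.875 kWh
window air conditioner: Runtime = 20 h/week × 21 weeks = 420 h
window air conditioner: 1.3 kW × 420 h = 546 kWh
Total energy = 799.665 kWh
Cost = 799.665 × $0.30 = $239.90

$239.90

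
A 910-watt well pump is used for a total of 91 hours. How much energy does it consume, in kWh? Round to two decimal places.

82.81 kWh

Energy = 0.91 kW × 91 h = 82.81 kWh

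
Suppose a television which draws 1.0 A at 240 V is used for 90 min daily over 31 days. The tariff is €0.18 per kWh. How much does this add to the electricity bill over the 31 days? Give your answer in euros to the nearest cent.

€2.01

Power = 1.0 A × 240 V = 240 W = 0.24 kW
Runtime = 90 min × 31 = 2790 min = 46.5 h
Energy = 0.24 kW × 46.5 h = 11.16 kWh
Cost = 11.16 kWh × €0.18/kWh = €2.01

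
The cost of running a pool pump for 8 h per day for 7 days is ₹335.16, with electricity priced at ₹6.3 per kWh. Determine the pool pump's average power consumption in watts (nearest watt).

Energy = ₹335.16 ÷ ₹6.3/kWh = 53.2 kWh
Runtime = 8 h/day × 7 days = 56 h
Power = 53.2 kWh ÷ 56 h = 0.95 kW = 950 W

950 W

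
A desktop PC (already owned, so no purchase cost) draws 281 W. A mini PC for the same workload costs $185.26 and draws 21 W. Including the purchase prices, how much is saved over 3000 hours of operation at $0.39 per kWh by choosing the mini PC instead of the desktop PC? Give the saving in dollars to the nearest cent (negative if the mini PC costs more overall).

desktop PC: $0.00 + (281/1000) kW × 3000 h × $0.39 = $0.00 + $328.77 = $328.77
mini PC: $185.26 + (21/1000) kW × 3000 h × $0.39 = $185.26 + $24.57 = $209.83
Saving = $328.77 − $209.83 = $118.94

$118.94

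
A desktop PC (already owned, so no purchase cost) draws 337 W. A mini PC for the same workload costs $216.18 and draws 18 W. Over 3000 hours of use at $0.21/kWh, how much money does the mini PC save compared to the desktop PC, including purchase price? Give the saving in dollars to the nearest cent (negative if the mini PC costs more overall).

-$15.21

desktop PC: $0.00 + (337/1000) kW × 3000 h × $0.21 = $0.00 + $212.31 = $212.31
mini PC: $216.18 + (18/1000) kW × 3000 h × $0.21 = $216.18 + $11.34 = $227.52
Saving = $212.31 − $227.52 = −$15.21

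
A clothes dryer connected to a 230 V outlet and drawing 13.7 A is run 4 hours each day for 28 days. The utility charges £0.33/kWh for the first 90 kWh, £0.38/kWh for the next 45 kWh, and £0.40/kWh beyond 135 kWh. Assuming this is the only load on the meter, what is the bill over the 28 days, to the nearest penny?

£133.96

Power = 13.7 A × 230 V = 3151 W = 3.151 kW
Runtime = 4 h/day × 28 days = 112 h
Energy = 3.151 kW × 112 h = 352.912 kWh
Tier 1 (0–90 kWh): 90 × £0.33 = £29.7
Tier 2 (90–135 kWh): 45 × £0.38 = £17.1
Above 135 kWh: 217.912 × £0.40 = £87.1648
Bill = £133.96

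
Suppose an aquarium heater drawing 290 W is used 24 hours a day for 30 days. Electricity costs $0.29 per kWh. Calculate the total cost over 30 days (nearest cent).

Runtime = 24 h × 30 = 720 h
Energy = 0.29 kW × 720 h = 208.8 kWh
Cost = 208.8 kWh × $0.29/kWh = $60.55

$60.55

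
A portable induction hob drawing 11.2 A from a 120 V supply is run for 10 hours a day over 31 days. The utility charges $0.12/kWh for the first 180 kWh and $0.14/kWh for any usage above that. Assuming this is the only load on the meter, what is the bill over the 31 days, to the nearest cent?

Power = 11.2 A × 120 V = 1344 W = 1.344 kW
Runtime = 10 h/day × 31 days = 310 h
Energy = 1.344 kW × 310 h = 416.64 kWh
Tier 1 (0–180 kWh): 180 × $0.12 = $21.6
Above 180 kWh: 236.64 × $0.14 = $33.1296
Bill = $54.73

$54.73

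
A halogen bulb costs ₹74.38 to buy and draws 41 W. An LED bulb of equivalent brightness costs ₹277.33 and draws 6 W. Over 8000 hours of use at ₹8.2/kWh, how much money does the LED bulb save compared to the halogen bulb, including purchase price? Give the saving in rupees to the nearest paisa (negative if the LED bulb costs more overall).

₹2093.05

halogen bulb: ₹74.38 + (41/1000) kW × 8000 h × ₹8.2 = ₹74.38 + ₹2689.6 = ₹2763.98
LED bulb: ₹277.33 + (6/1000) kW × 8000 h × ₹8.2 = ₹277.33 + ₹393.6 = ₹670.93
Saving = ₹2763.98 − ₹670.93 = ₹2093.05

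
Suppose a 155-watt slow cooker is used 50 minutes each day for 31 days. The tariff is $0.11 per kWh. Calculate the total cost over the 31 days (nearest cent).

Runtime = 50 min × 31 = 1550 min = 25.833333… h
Energy = 0.155 kW × 25.833333… h = 4.004166… kWh
Cost = 4.004166… kWh × $0.11/kWh = $0.44

$0.44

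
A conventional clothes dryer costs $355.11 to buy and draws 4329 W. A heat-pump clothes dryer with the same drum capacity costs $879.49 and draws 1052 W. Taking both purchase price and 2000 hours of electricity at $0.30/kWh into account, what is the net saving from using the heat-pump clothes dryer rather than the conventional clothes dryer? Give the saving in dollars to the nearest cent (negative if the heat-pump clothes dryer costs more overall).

conventional clothes dryer: $355.11 + (4329/1000) kW × 2000 h × $0.30 = $355.11 + $2597.4 = $2952.51
heat-pump clothes dryer: $879.49 + (1052/1000) kW × 2000 h × $0.30 = $879.49 + $631.2 = $1510.69
Saving = $2952.51 − $1510.69 = $1441.82

$1441.82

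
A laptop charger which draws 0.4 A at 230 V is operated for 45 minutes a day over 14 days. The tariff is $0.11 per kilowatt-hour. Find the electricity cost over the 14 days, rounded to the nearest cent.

Power = 0.4 A × 230 V = 92 W = 0.092 kW
Runtime = 45 min × 14 = 630 min = 10.5 h
Energy = 0.092 kW × 10.5 h = 0.966 kWh
Cost = 0.966 kWh × $0.11/kWh = $0.11

$0.11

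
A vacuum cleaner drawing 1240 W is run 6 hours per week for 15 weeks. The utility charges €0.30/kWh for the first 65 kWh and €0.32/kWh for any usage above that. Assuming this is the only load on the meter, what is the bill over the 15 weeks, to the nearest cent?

€34.41

Runtime = 6 h/week × 15 weeks = 90 h
Energy = 1.24 kW × 90 h = 111.6 kWh
Tier 1 (0–65 kWh): 65 × €0.30 = €19.5
Above 65 kWh: 46.6 × €0.32 = €14.912
Bill = €34.41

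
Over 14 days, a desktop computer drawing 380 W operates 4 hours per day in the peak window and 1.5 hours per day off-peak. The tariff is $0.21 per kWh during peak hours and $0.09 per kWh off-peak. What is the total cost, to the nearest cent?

$5.19

Peak energy = 0.38 kW × 4 h × 14 = 21.28 kWh
Off-peak energy = 0.38 kW × 1.5 h × 14 = 7.98 kWh
Cost = 21.28 × $0.21 + 7.98 × $0.09 = $4.4688 + $0.7182 = $5.19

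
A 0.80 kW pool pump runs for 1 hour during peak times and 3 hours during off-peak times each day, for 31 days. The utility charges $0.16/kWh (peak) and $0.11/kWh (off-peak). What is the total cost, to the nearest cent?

Peak energy = 0.8 kW × 1 h × 31 = 24.8 kWh
Off-peak energy = 0.8 kW × 3 h × 31 = 74.4 kWh
Cost = 24.8 × $0.16 + 74.4 × $0.11 = $3.968 + $8.184 = $12.15

$12.15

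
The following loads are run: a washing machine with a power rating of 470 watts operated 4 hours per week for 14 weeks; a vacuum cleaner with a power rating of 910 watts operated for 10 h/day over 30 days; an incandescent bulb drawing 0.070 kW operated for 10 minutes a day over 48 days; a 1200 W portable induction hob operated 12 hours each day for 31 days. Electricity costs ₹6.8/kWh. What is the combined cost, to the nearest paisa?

washing machine: Runtime = 4 h/week × 14 weeks = 56 h
washing machine: 0.47 kW × 56 h = 26.32 kWh
vacuum cleaner: Runtime = 10 h/day × 30 days = 300 h
vacuum cleaner: 0.91 kW × 300 h = 273 kWh
incandescent bulb: Runtime = 10 min × 48 = 480 min = 8 h
incandescent bulb: 0.07 kW × 8 h = 0.56 kWh
portable induction hob: Runtime = 12 h/day × 31 days = 372 h
portable induction hob: 1.2 kW × 372 h = 446.4 kWh
Total energy = 746.28 kWh
Cost = 746.28 × ₹6.8 = ₹5074.70

₹5074.70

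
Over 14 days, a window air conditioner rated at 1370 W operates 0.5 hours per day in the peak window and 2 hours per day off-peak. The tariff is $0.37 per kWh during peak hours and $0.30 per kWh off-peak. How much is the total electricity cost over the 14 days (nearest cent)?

$15.06

Peak energy = 1.37 kW × 0.5 h × 14 = 9.59 kWh
Off-peak energy = 1.37 kW × 2 h × 14 = 38.36 kWh
Cost = 9.59 × $0.37 + 38.36 × $0.30 = $3.5483 + $11.508 = $15.06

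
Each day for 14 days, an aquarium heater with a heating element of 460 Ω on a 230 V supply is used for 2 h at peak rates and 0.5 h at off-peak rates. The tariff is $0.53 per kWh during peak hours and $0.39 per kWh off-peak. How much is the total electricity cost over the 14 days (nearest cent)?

$2.02

Power = V²/R = 230²/460 = 115 W = 0.115 kW
Peak energy = 0.115 kW × 2 h × 14 = 3.22 kWh
Off-peak energy = 0.115 kW × 0.5 h × 14 = 0.805 kWh
Cost = 3.22 × $0.53 + 0.805 × $0.39 = $1.7066 + $0.31395 = $2.02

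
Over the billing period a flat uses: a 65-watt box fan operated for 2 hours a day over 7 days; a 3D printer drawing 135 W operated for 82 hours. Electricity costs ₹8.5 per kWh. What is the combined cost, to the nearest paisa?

₹101.83

box fan: Runtime = 2 h/day × 7 days = 14 h
box fan: 0.065 kW × 14 h = 0.91 kWh
3D printer: 0.135 kW × 82 h = 11.07 kWh
Total energy = 11.98 kWh
Cost = 11.98 × ₹8.5 = ₹101.83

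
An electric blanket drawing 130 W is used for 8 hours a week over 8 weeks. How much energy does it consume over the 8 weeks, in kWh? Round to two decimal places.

8.32 kWh

Runtime = 8 h/week × 8 weeks = 64 h
Energy = 0.13 kW × 64 h = 8.32 kWh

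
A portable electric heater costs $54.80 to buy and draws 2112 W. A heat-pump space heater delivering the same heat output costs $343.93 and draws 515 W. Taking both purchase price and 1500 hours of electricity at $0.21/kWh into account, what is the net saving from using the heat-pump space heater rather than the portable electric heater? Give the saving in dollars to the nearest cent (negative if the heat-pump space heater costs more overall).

$213.93

portable electric heater: $54.80 + (2112/1000) kW × 1500 h × $0.21 = $54.80 + $665.28 = $720.08
heat-pump space heater: $343.93 + (515/1000) kW × 1500 h × $0.21 = $343.93 + $162.225 = $506.155
Saving = $720.08 − $506.155 = $213.925 → $213.93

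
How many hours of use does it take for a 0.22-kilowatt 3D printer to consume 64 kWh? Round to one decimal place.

290.9 h

Hours = 64 kWh ÷ 0.22 kW = 290.9 h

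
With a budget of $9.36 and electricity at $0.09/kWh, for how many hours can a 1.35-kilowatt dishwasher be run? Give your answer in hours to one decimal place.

Energy available = $9.36 ÷ $0.09/kWh = 104 kWh
Hours = 104 kWh ÷ 1.35 kW = 77.0 h

77.0 h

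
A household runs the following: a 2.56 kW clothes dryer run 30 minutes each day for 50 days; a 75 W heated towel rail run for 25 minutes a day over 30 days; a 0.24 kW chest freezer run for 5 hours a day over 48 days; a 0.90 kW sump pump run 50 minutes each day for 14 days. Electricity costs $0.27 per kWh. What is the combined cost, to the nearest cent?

$35.92

clothes dryer: Runtime = 30 min × 50 = 1500 min = 25 h
clothes dryer: 2.56 kW × 25 h = 64 kWh
heated towel rail: Runtime = 25 min × 30 = 750 min = 12.5 h
heated towel rail: 0.075 kW × 12.5 h = 0.9375 kWh
chest freezer: Runtime = 5 h/day × 48 days = 240 h
chest freezer: 0.24 kW × 240 h = 57.6 kWh
sump pump: Runtime = 50 min × 14 = 700 min = 11.666666… h
sump pump: 0.9 kW × 11.666666… h = 10.5 kWh
Total energy = 133.0375 kWh
Cost = 133.0375 × $0.27 = $35.92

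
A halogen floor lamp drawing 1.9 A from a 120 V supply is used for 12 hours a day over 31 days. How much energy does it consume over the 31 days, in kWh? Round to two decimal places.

Power = 1.9 A × 120 V = 228 W = 0.228 kW
Runtime = 12 h/day × 31 days = 372 h
Energy = 0.228 kW × 372 h = 84.816 kWh ≈ 84.82 kWh

84.82 kWh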